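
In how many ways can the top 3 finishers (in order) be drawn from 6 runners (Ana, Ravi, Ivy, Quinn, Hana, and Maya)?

120

There are 6 choices for 1st place, 5 for 2nd, and 4 for 3rd.
That gives 6 × 5 × 4 = 120.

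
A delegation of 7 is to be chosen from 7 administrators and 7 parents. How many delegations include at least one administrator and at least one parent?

3430

With no constraint there are C(14,7) = 3432 possible selections.
Selections missing a whole group: no administrators → C(7,7) = 1; no parents → C(7,7) = 1.
Both groups omitted at once is impossible, so 3432 − 2 = 3430.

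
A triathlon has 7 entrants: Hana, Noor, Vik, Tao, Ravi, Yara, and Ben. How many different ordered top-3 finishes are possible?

210

There are 7 choices for 1st place, 6 for 2nd, and 5 for 3rd.
That gives 7 × 6 × 5 = 210.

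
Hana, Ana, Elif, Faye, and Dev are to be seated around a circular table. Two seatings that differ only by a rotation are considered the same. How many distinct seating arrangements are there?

24

Fix one person's seat to break rotational symmetry; the remaining 4 people can be arranged in (4)! = 24 ways.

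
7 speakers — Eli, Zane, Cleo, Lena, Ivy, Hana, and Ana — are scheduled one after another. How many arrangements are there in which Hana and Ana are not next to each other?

3600

There are 7! = 5040 arrangements in all. If Hana and Ana are adjacent, merging them into one block gives 2·(6)! = 1440 arrangements.
So 5040 − 1440 = 3600 arrangements keep them apart.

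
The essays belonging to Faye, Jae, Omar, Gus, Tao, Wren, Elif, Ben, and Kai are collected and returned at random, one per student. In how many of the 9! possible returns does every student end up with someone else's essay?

133496

Let Aᵢ be the assignments in which student i gets their own essay. We want the size of the complement of A₁∪…∪A_9.
By inclusion–exclusion this is Σ_{j=0}^{9} (−1)^j C(9,j)·(9−j)!.
Computing: 362880 − 362880 + 181440 − 60480 + 15120 − 3024 + 504 − 72 + 9 − 1 = 133496.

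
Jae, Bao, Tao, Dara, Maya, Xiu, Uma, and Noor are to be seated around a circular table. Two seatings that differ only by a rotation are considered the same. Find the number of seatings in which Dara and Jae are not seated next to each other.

3600

Without the restriction there are (7)! = 5040 seatings.
Those with Dara next to Jae: fuse the pair into one unit and seat 7 units around a circle — 2·(6)! = 1440.
Subtracting, 5040 − 1440 = 3600.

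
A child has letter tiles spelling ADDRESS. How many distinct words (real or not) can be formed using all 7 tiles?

1260

The 7 letters of ADDRESS have repeats: D appearing twice and S appearing twice.
Dividing 7! = 5040 by 2!·2! = 4 for the repeated letters gives 1260.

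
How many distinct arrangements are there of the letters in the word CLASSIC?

The 7 letters of CLASSIC have repeats: C appearing twice and S appearing twice.
The number of distinct arrangements is 7!/(2!·2!) = 5040/4 = 1260.

1260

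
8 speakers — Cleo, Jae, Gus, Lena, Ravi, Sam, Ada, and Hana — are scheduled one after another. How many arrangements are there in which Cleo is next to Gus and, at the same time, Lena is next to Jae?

2880

Treat {Cleo,Gus} as one block (2 orders) and {Lena,Jae} as another (2 orders).
That leaves 6 units to arrange: 2 × 2 × 6! = 4 × 720 = 2880.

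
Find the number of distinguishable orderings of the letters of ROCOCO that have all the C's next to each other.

Treat the 2 copies of C as a single block. The multiset to arrange is then {CC, O, O, O, R}, 5 items in all.
That gives (5)!/(3!) = 20 arrangements.

20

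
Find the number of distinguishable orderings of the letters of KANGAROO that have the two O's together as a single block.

2520

Treat the 2 copies of O as a single block. The multiset to arrange is then {OO, A, A, G, K, N, R}, 7 items in all.
That gives (7)!/(2!) = 2520 arrangements.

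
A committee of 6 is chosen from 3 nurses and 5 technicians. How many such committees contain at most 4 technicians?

25

Split by how many technicians are chosen (0 through 4).
Sum: C(5,0)·C(3,6) + C(5,1)·C(3,5) + C(5,2)·C(3,4) + C(5,3)·C(3,3) + C(5,4)·C(3,2) = 0 + 0 + 0 + 10 + 15 = 25.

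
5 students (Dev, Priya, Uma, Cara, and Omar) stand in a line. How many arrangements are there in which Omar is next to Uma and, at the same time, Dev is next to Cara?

24

Treat {Omar,Uma} as one block (2 orders) and {Dev,Cara} as another (2 orders).
That leaves 3 units to arrange: 2 × 2 × 3! = 4 × 6 = 24.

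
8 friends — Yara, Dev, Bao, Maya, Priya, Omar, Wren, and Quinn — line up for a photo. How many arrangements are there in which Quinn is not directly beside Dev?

30240

Of the 8! = 40320 arrangements, those with Quinn and Dev adjacent number 2 × 7! = 10080 (treat the pair as a block with 2 internal orders).
So 40320 − 10080 = 30240 arrangements keep them apart.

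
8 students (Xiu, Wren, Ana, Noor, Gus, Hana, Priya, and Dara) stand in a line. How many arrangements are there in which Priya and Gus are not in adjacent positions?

30240

Of the 8! = 40320 arrangements, those with Priya and Gus adjacent number 2 × 7! = 10080 (treat the pair as a block with 2 internal orders).
Complementary counting: 40320 − 10080 = 30240.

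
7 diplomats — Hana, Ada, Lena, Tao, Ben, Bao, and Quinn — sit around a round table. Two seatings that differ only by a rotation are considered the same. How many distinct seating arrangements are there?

Seat Hana anywhere (absorbing the rotational symmetry), then permute the other 6: (6)! = 720.

720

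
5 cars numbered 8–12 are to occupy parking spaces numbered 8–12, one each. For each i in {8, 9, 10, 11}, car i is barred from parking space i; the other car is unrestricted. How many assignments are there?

Let Aᵢ (for 8 ≤ i ≤ 11) be the placements that put car i in its forbidden parking space. Any j of these fix j positions, leaving (5−j)! ways to fill the rest, and there are C(4,j) ways to pick which j.
By inclusion–exclusion, the number of valid placements is Σ_{j=0}^{4} (−1)^j C(4,j)·(5−j)!.
Computing: 120 − 96 + 36 − 8 + 1 = 53.

53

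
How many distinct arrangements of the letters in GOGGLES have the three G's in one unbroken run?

120

Treat the 3 copies of G as a single block. The multiset to arrange is then {GGG, E, L, O, S}, 5 items in all.
All 5 items are distinct, so there are (5)! = 120 arrangements.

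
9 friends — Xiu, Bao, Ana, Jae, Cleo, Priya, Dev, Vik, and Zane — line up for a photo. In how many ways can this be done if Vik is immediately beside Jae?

Place the 7 others and the Vik-Jae pair as 8 objects in a line; the pair has 2 internal arrangements.
So the count is 2·(8)! = 80640.

80640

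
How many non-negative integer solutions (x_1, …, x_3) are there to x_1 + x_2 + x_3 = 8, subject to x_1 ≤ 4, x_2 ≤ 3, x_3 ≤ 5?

Ignoring the caps, the number of non-negative solutions to x_1+…+x_3 = 8 is C(10,2) = 45.
Subtract solutions that violate a single cap (substitute x_i' = x_i − (cap_i+1)): x_1 ≥ 5 gives C(5,2) = 10; x_2 ≥ 4 gives C(6,2) = 15; x_3 ≥ 6 gives C(4,2) = 6. Together 31.
No two caps can be exceeded simultaneously, so the pair terms are all 0.
By inclusion–exclusion the count is 45 − 31 + 0 = 14.

14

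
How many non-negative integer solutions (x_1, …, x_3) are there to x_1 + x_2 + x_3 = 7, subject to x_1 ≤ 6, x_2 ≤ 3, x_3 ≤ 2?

11

Ignoring the caps, the number of non-negative solutions to x_1+…+x_3 = 7 is C(9,2) = 36.
Subtract solutions that violate a single cap (substitute x_i' = x_i − (cap_i+1)): x_1 ≥ 7 gives C(2,2) = 1; x_2 ≥ 4 gives C(5,2) = 10; x_3 ≥ 3 gives C(6,2) = 15. Together 26.
Add back pairs where two caps are both exceeded: 0 + 0 + 1 = 1.
By inclusion–exclusion the count is 36 − 26 + 1 = 11.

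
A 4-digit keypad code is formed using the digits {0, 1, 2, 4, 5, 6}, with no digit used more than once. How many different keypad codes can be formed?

360

With no repetition, fill the 4 digits in order: 6 choices, then 5, down to 3.
That product is 6 × 5 × 4 × 3 = 360.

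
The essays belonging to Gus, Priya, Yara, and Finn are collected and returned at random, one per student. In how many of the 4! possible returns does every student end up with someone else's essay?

Count assignments avoiding every fixed point. For any j of the 4 students fixed to their own essay, the other 4−j can be arranged in (4−j)! ways.
By inclusion–exclusion this is Σ_{j=0}^{4} (−1)^j C(4,j)·(4−j)!.
Computing: 24 − 24 + 12 − 4 + 1 = 9.

9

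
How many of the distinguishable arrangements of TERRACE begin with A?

Fix A in the first position and arrange the remaining 6 letters.
Those 6 letters have E appearing twice and R appearing twice, giving (6)!/(2!·2!) = 180.

180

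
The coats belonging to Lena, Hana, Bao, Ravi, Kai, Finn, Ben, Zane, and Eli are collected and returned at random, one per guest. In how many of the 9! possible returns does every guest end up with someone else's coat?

133496

Count assignments avoiding every fixed point. For any j of the 9 guests fixed to their own coat, the other 9−j can be arranged in (9−j)! ways.
By inclusion–exclusion this is Σ_{j=0}^{9} (−1)^j C(9,j)·(9−j)!.
Computing: 362880 − 362880 + 181440 − 60480 + 15120 − 3024 + 504 − 72 + 9 − 1 = 133496.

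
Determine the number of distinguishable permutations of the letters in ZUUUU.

5

The 5 letters of ZUUUU have repeats: U appearing 4 times.
Dividing 5! = 120 by 4! = 24 for the repeated letters gives 5.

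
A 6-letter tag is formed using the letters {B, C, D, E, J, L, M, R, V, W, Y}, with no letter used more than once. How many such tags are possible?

This is a permutation of 6 out of 11: P(11,6) = 11!/5!.
11 × 10 × 9 × 8 × 7 × 6 = 332640.

332640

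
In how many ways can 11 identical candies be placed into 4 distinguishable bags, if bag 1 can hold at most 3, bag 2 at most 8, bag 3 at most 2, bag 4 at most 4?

Ignoring the caps, the number of non-negative solutions to x_1+…+x_4 = 11 is C(14,3) = 364.
Subtract solutions that violate a single cap (substitute x_i' = x_i − (cap_i+1)): x_1 ≥ 4 gives C(10,3) = 120; x_2 ≥ 9 gives C(5,3) = 10; x_3 ≥ 3 gives C(11,3) = 165; x_4 ≥ 5 gives C(9,3) = 84. Together 379.
Add back pairs where two caps are both exceeded: 0 + 35 + 10 + 0 + 0 + 20 = 65.
By inclusion–exclusion the count is 364 − 379 + 65 = 50.

50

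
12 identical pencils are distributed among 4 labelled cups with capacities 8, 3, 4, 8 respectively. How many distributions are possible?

Without the upper bounds there are C(15,3) = 455 ways to split 12 among 4 cups.
Subtract solutions that violate a single cap (substitute x_i' = x_i − (cap_i+1)): x_1 ≥ 9 gives C(6,3) = 20; x_2 ≥ 4 gives C(11,3) = 165; x_3 ≥ 5 gives C(10,3) = 120; x_4 ≥ 9 gives C(6,3) = 20. Together 325.
Add back pairs where two caps are both exceeded: 0 + 0 + 0 + 20 + 0 + 0 = 20.
By inclusion–exclusion the count is 455 − 325 + 20 = 150.

150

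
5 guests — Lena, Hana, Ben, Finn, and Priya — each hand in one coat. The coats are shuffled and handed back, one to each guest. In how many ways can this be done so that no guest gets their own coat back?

Count assignments avoiding every fixed point. For any j of the 5 guests fixed to their own coat, the other 5−j can be arranged in (5−j)! ways.
By inclusion–exclusion this is Σ_{j=0}^{5} (−1)^j C(5,j)·(5−j)!.
Computing: 120 − 120 + 60 − 20 + 5 − 1 = 44.

44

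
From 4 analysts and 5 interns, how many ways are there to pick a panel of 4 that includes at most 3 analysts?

125

Split by how many analysts are chosen (0 through 3).
Sum: C(4,0)·C(5,4) + C(4,1)·C(5,3) + C(4,2)·C(5,2) + C(4,3)·C(5,1) = 5 + 40 + 60 + 20 = 125.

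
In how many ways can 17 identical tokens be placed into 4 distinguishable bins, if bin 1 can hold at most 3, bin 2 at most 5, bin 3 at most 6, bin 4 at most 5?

Without the upper bounds there are C(20,3) = 1140 ways to split 17 among 4 bins.
Subtract solutions that violate a single cap (substitute x_i' = x_i − (cap_i+1)): x_1 ≥ 4 gives C(16,3) = 560; x_2 ≥ 6 gives C(14,3) = 364; x_3 ≥ 7 gives C(13,3) = 286; x_4 ≥ 6 gives C(14,3) = 364. Together 1574.
Add back pairs where two caps are both exceeded: 120 + 84 + 120 + 35 + 56 + 35 = 450.
Subtract triples: 1 + 4 + 1 + 0 = 6.
By inclusion–exclusion the count is 1140 − 1574 + 450 − 6 = 10.

10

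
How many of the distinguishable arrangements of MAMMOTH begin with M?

360

Fix M in the first position and arrange the remaining 6 letters.
Those 6 letters have M appearing twice, giving (6)!/(2!) = 360.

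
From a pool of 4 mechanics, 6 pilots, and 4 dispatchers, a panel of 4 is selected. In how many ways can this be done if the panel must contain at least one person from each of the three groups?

Unrestricted: C(14,4) = 1001 ways to pick any 4 of the 14.
Subtract selections that omit an entire group: no mechanics → C(10,4) = 210; no pilots → C(8,4) = 70; no dispatchers → C(10,4) = 210.
Add back selections omitting two groups (i.e. drawn from a single group): C(4,4) + C(6,4) + C(4,4) = 17.
By inclusion–exclusion: 1001 − 490 + 17 = 528.

528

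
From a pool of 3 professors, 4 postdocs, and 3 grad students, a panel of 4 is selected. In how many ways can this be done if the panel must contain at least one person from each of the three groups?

126

Total 4-person selections from all 10: C(10,4) = 210.
Selections missing a whole group: no professors → C(7,4) = 35; no postdocs → C(6,4) = 15; no grad students → C(7,4) = 35.
Add back selections omitting two groups (i.e. drawn from a single group): C(3,4) + C(4,4) + C(3,4) = 1.
By inclusion–exclusion: 210 − 85 + 1 = 126.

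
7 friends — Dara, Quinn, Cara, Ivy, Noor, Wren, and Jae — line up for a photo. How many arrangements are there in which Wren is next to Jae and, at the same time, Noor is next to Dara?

480

Treat {Wren,Jae} as one block (2 orders) and {Noor,Dara} as another (2 orders).
That leaves 5 units to arrange: 2 × 2 × 5! = 4 × 120 = 480.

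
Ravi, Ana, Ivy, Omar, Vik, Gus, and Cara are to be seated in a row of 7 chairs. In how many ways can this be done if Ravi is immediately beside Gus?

Place the 5 others and the Ravi-Gus pair as 6 objects in a line; the pair has 2 internal arrangements.
That gives 2 × 6! = 2 × 720 = 1440.

1440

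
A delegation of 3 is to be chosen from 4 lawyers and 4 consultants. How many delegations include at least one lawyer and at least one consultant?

48

Total 3-person selections from all 8: C(8,3) = 56.
Subtract selections that omit an entire group: no lawyers → C(4,3) = 4; no consultants → C(4,3) = 4.
Both groups omitted at once is impossible, so 56 − 8 = 48.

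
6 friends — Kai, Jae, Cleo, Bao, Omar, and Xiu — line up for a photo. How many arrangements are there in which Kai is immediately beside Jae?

240

Glue Kai and Jae into one block (2 internal orders), leaving 5 units to arrange in a row.
So the count is 2·(5)! = 240.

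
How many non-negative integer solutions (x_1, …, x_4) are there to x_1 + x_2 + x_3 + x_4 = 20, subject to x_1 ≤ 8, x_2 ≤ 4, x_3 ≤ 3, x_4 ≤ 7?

10

By stars and bars, unrestricted non-negative solutions to x_1+…+x_4 = 20 number C(20+3,3) = 1771.
Subtract solutions that violate a single cap (substitute x_i' = x_i − (cap_i+1)): x_1 ≥ 9 gives C(14,3) = 364; x_2 ≥ 5 gives C(18,3) = 816; x_3 ≥ 4 gives C(19,3) = 969; x_4 ≥ 8 gives C(15,3) = 455. Together 2604.
Add back pairs where two caps are both exceeded: 84 + 120 + 20 + 364 + 120 + 165 = 873.
Subtract triples: 10 + 0 + 0 + 20 = 30.
By inclusion–exclusion the count is 1771 − 2604 + 873 − 30 = 10.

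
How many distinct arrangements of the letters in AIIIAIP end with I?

60

Fix I in the last position and arrange the remaining 6 letters.
Those 6 letters have A appearing twice and I appearing 3 times, giving (6)!/(3!·2!) = 60.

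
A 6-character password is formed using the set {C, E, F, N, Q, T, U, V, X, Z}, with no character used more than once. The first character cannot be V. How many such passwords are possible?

The first character has 10−1 = 9 choices (anything except V).
The remaining 5 characters are filled from the other 9 symbols without repetition: 9 × 8 × 7 × 6 × 5 = 15120.
Total: 9 × 15120 = 136080.

136080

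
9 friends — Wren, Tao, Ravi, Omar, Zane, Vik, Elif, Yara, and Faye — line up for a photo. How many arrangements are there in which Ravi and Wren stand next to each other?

80640

Glue Ravi and Wren into one block (2 internal orders), leaving 8 units to arrange in a row.
So the count is 2·(8)! = 80640.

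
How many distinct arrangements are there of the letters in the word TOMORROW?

3360

The 8 letters of TOMORROW have repeats: O appearing 3 times and R appearing twice.
The number of distinct arrangements is 8!/(3!·2!) = 40320/12 = 3360.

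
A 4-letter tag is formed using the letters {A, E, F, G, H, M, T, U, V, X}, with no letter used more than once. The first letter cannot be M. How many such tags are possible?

4536

The first letter has 10−1 = 9 choices (anything except M).
The remaining 3 letters are filled from the other 9 symbols without repetition: 9 × 8 × 7 = 504.
Total: 9 × 504 = 4536.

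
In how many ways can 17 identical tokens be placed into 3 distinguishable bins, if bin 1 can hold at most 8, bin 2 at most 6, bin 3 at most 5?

6

Without the upper bounds there are C(19,2) = 171 ways to split 17 among 3 bins.
Subtract solutions that violate a single cap (substitute x_i' = x_i − (cap_i+1)): x_1 ≥ 9 gives C(10,2) = 45; x_2 ≥ 7 gives C(12,2) = 66; x_3 ≥ 6 gives C(13,2) = 78. Together 189.
Add back pairs where two caps are both exceeded: 3 + 6 + 15 = 24.
By inclusion–exclusion the count is 171 − 189 + 24 = 6.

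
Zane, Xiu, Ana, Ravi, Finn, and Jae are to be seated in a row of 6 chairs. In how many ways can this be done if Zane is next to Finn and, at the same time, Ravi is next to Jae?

Treat {Zane,Finn} as one block (2 orders) and {Ravi,Jae} as another (2 orders).
That leaves 4 units to arrange: 2 × 2 × 4! = 4 × 24 = 96.

96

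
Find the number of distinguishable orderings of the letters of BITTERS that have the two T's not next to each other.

1800

Total arrangements of BITTERS: 7!/(2!) = 2520.
Arrangements with the T's together: treat TT as one letter, giving (6)! = 720.
Hence 2520 − 720 = 1800.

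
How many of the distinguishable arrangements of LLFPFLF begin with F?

With the first slot taken by F, it remains to arrange the other 6 letters (LLPFLF).
Those 6 letters have F appearing twice and L appearing 3 times, giving (6)!/(3!·2!) = 60.

60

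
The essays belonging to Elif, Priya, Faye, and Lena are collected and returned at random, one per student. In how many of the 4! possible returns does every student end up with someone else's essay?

9

Count assignments avoiding every fixed point. For any j of the 4 students fixed to their own essay, the other 4−j can be arranged in (4−j)! ways.
By inclusion–exclusion this is Σ_{j=0}^{4} (−1)^j C(4,j)·(4−j)!.
Computing: 24 − 24 + 12 − 4 + 1 = 9.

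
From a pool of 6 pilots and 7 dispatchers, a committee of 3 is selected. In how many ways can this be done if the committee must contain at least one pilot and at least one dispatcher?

Total 3-person selections from all 13: C(13,3) = 286.
Subtract selections that omit an entire group: no pilots → C(7,3) = 35; no dispatchers → C(6,3) = 20.
Both groups omitted at once is impossible, so 286 − 55 = 231.

231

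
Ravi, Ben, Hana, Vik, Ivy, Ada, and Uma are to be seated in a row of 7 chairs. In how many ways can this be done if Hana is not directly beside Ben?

Of the 7! = 5040 arrangements, those with Hana and Ben adjacent number 2 × 6! = 1440 (treat the pair as a block with 2 internal orders).
So 5040 − 1440 = 3600 arrangements keep them apart.

3600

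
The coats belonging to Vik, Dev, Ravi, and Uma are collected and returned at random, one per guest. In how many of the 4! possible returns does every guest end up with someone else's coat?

9

Let Aᵢ be the assignments in which guest i gets their own coat. We want the size of the complement of A₁∪…∪A_4.
By inclusion–exclusion this is Σ_{j=0}^{4} (−1)^j C(4,j)·(4−j)!.
Computing: 24 − 24 + 12 − 4 + 1 = 9.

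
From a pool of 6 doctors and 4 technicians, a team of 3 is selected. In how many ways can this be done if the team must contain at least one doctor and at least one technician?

Unrestricted: C(10,3) = 120 ways to pick any 3 of the 10.
Selections missing a whole group: no doctors → C(4,3) = 4; no technicians → C(6,3) = 20.
Both groups omitted at once is impossible, so 120 − 24 = 96.

96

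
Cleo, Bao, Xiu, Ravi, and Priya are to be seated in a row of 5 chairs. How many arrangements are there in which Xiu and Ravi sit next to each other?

48

Place the 3 others and the Xiu-Ravi pair as 4 objects in a line; the pair has 2 internal arrangements.
So the count is 2·(4)! = 48.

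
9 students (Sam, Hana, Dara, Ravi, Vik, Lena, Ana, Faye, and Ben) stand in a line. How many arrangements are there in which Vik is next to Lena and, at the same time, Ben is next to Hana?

20160

Treat {Vik,Lena} as one block (2 orders) and {Ben,Hana} as another (2 orders).
That leaves 7 units to arrange: 2 × 2 × 7! = 4 × 5040 = 20160.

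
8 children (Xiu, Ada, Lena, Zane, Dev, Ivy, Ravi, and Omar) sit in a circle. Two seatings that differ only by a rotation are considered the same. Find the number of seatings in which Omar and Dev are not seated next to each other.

All circular seatings of 8 people number (7)! = 5040.
Seatings with Omar beside Dev: treat them as a block with 2 internal orders, giving 2 × (6)! = 1440.
Subtracting, 5040 − 1440 = 3600.

3600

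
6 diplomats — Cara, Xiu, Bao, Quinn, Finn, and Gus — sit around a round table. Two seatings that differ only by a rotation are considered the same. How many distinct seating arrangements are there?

120

Fix one person's seat to break rotational symmetry; the remaining 5 people can be arranged in (5)! = 120 ways.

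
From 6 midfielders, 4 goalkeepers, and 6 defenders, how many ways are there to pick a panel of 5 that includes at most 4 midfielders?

Split by how many midfielders are chosen (0 through 4).
Sum: C(6,0)·C(10,5) + C(6,1)·C(10,4) + C(6,2)·C(10,3) + C(6,3)·C(10,2) + C(6,4)·C(10,1) = 252 + 1260 + 1800 + 900 + 150 = 4362.

4362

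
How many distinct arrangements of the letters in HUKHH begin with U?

4

Fix U in the first position and arrange the remaining 4 letters.
Those 4 letters have H appearing 3 times, giving (4)!/(3!) = 4.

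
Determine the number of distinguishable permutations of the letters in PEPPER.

PEPPER has 6 letters with E appearing twice and P appearing 3 times.
So there are 6! / (3!·2!) = 60 distinguishable arrangements.

60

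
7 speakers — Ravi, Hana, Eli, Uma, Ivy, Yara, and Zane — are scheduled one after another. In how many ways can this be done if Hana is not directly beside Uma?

3600

There are 7! = 5040 arrangements in all. If Hana and Uma are adjacent, merging them into one block gives 2·(6)! = 1440 arrangements.
So 5040 − 1440 = 3600 arrangements keep them apart.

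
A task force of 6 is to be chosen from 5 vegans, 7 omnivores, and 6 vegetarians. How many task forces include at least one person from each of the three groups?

Total 6-person selections from all 18: C(18,6) = 18564.
Subtract selections that omit an entire group: no vegans → C(13,6) = 1716; no omnivores → C(11,6) = 462; no vegetarians → C(12,6) = 924.
Add back selections omitting two groups (i.e. drawn from a single group): C(5,6) + C(7,6) + C(6,6) = 8.
By inclusion–exclusion: 18564 − 3102 + 8 = 15470.

15470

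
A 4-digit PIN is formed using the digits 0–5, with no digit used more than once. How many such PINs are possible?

This is a permutation of 4 out of 6: P(6,4) = 6!/2!.
6 × 5 × 4 × 3 = 360.

360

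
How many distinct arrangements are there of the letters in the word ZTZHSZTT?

The 8 letters of ZTZHSZTT have repeats: T appearing 3 times and Z appearing 3 times.
The number of distinct arrangements is 8!/(3!·3!) = 40320/36 = 1120.

1120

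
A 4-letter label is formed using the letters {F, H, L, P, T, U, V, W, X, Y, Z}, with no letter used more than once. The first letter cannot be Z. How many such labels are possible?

7200

The first letter has 11−1 = 10 choices (anything except Z).
The remaining 3 letters are filled from the other 10 symbols without repetition: 10 × 9 × 8 = 720.
Total: 10 × 720 = 7200.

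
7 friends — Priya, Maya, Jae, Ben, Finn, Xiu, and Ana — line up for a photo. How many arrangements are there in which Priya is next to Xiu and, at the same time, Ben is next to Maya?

480

Treat {Priya,Xiu} as one block (2 orders) and {Ben,Maya} as another (2 orders).
That leaves 5 units to arrange: 2 × 2 × 5! = 4 × 120 = 480.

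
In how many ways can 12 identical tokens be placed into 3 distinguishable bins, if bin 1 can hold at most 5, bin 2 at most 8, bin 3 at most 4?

By stars and bars, unrestricted non-negative solutions to x_1+…+x_3 = 12 number C(12+2,2) = 91.
Subtract solutions that violate a single cap (substitute x_i' = x_i − (cap_i+1)): x_1 ≥ 6 gives C(8,2) = 28; x_2 ≥ 9 gives C(5,2) = 10; x_3 ≥ 5 gives C(9,2) = 36. Together 74.
Add back pairs where two caps are both exceeded: 0 + 3 + 0 = 3.
By inclusion–exclusion the count is 91 − 74 + 3 = 20.

20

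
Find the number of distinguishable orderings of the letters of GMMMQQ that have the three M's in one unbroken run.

Treat the 3 copies of M as a single block. The multiset to arrange is then {MMM, G, Q, Q}, 4 items in all.
That gives (4)!/(2!) = 12 arrangements.

12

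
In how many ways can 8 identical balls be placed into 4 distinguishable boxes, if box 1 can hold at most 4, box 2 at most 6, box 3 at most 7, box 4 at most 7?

By stars and bars, unrestricted non-negative solutions to x_1+…+x_4 = 8 number C(8+3,3) = 165.
Subtract solutions that violate a single cap (substitute x_i' = x_i − (cap_i+1)): x_1 ≥ 5 gives C(6,3) = 20; x_2 ≥ 7 gives C(4,3) = 4; x_3 ≥ 8 gives C(3,3) = 1; x_4 ≥ 8 gives C(3,3) = 1. Together 26.
No two caps can be exceeded simultaneously, so the pair terms are all 0.
By inclusion–exclusion the count is 165 − 26 + 0 = 139.

139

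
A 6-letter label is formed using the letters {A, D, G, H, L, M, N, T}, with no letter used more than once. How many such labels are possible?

This is a permutation of 6 out of 8: P(8,6) = 8!/2!.
8 × 7 × 6 × 5 × 4 × 3 = 20160.

20160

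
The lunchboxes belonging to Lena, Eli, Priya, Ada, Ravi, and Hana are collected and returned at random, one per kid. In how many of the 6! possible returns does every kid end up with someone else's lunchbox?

This is the derangement count D_6: permutations of 6 items with no fixed point.
By inclusion–exclusion this is Σ_{j=0}^{6} (−1)^j C(6,j)·(6−j)!.
Computing: 720 − 720 + 360 − 120 + 30 − 6 + 1 = 265.

265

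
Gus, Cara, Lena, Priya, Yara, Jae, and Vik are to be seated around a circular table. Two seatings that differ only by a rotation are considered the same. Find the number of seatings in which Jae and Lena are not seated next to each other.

480

Without the restriction there are (6)! = 720 seatings.
Those with Jae next to Lena: fuse the pair into one unit and seat 6 units around a circle — 2·(5)! = 240.
Subtracting, 720 − 240 = 480.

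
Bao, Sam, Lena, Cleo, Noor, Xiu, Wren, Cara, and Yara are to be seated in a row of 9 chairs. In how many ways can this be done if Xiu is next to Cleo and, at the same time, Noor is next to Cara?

20160

Treat {Xiu,Cleo} as one block (2 orders) and {Noor,Cara} as another (2 orders).
That leaves 7 units to arrange: 2 × 2 × 7! = 4 × 5040 = 20160.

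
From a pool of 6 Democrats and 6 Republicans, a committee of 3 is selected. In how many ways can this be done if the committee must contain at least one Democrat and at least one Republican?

180

Unrestricted: C(12,3) = 220 ways to pick any 3 of the 12.
Selections missing a whole group: no Democrats → C(6,3) = 20; no Republicans → C(6,3) = 20.
Both groups omitted at once is impossible, so 220 − 40 = 180.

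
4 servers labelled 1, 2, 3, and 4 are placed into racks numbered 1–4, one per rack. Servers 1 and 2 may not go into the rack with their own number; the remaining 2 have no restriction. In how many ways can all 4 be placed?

14

Let Aᵢ (for i ∈ {1, 2}) be the placements that put server i in its forbidden rack. Any j of these fix j positions, leaving (4−j)! ways to fill the rest, and there are C(2,j) ways to pick which j.
By inclusion–exclusion, the number of valid placements is Σ_{j=0}^{2} (−1)^j C(2,j)·(4−j)!.
Computing: 24 − 12 + 2 = 14.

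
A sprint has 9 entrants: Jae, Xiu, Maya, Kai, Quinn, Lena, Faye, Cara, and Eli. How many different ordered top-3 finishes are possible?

There are 9 choices for 1st place, 8 for 2nd, and 7 for 3rd.
That gives 9 × 8 × 7 = 504.

504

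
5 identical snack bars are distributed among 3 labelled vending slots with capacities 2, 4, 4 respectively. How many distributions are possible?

13

By stars and bars, unrestricted non-negative solutions to x_1+…+x_3 = 5 number C(5+2,2) = 21.
Subtract solutions that violate a single cap (substitute x_i' = x_i − (cap_i+1)): x_1 ≥ 3 gives C(4,2) = 6; x_2 ≥ 5 gives C(2,2) = 1; x_3 ≥ 5 gives C(2,2) = 1. Together 8.
No two caps can be exceeded simultaneously, so the pair terms are all 0.
By inclusion–exclusion the count is 21 − 8 + 0 = 13.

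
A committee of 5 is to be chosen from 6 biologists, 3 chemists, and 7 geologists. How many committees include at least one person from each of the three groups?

With no constraint there are C(16,5) = 4368 possible selections.
Subtract selections that omit an entire group: no biologists → C(10,5) = 252; no chemists → C(13,5) = 1287; no geologists → C(9,5) = 126.
Add back selections omitting two groups (i.e. drawn from a single group): C(6,5) + C(3,5) + C(7,5) = 27.
By inclusion–exclusion: 4368 − 1665 + 27 = 2730.

2730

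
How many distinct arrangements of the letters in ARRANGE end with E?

180

Fix E in the last position and arrange the remaining 6 letters.
Those 6 letters have A appearing twice and R appearing twice, giving (6)!/(2!·2!) = 180.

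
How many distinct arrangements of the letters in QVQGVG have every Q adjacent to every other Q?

30

Treat the 2 copies of Q as a single block. The multiset to arrange is then {QQ, G, G, V, V}, 5 items in all.
That gives (5)!/(2!·2!) = 30 arrangements.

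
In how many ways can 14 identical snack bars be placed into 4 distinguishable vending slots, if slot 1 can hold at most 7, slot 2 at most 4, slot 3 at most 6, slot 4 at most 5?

Ignoring the caps, the number of non-negative solutions to x_1+…+x_4 = 14 is C(17,3) = 680.
Subtract solutions that violate a single cap (substitute x_i' = x_i − (cap_i+1)): x_1 ≥ 8 gives C(9,3) = 84; x_2 ≥ 5 gives C(12,3) = 220; x_3 ≥ 7 gives C(10,3) = 120; x_4 ≥ 6 gives C(11,3) = 165. Together 589.
Add back pairs where two caps are both exceeded: 4 + 0 + 1 + 10 + 20 + 4 = 39.
By inclusion–exclusion the count is 680 − 589 + 39 = 130.

130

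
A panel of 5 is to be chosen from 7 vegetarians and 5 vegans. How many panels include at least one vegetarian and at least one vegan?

770

Total 5-person selections from all 12: C(12,5) = 792.
Subtract selections that omit an entire group: no vegetarians → C(5,5) = 1; no vegans → C(7,5) = 21.
Both groups omitted at once is impossible, so 792 − 22 = 770.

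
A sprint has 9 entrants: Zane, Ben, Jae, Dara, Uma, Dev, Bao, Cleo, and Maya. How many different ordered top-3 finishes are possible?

504

There are 9 choices for 1st place, 8 for 2nd, and 7 for 3rd.
That gives 9 × 8 × 7 = 504.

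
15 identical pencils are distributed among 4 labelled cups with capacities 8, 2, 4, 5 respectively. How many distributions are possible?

By stars and bars, unrestricted non-negative solutions to x_1+…+x_4 = 15 number C(15+3,3) = 816.
Subtract solutions that violate a single cap (substitute x_i' = x_i − (cap_i+1)): x_1 ≥ 9 gives C(9,3) = 84; x_2 ≥ 3 gives C(15,3) = 455; x_3 ≥ 5 gives C(13,3) = 286; x_4 ≥ 6 gives C(12,3) = 220. Together 1045.
Add back pairs where two caps are both exceeded: 20 + 4 + 1 + 120 + 84 + 35 = 264.
Subtract triples: 0 + 0 + 0 + 4 = 4.
By inclusion–exclusion the count is 816 − 1045 + 264 − 4 = 31.

31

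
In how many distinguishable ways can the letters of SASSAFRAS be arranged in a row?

2520

Letter multiplicities in SASSAFRAS: A×3, F×1, R×1, S×4.
The number of distinct arrangements is 9!/(4!·3!) = 362880/144 = 2520.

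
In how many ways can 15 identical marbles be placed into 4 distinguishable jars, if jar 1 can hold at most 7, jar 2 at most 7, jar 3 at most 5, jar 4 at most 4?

By stars and bars, unrestricted non-negative solutions to x_1+…+x_4 = 15 number C(15+3,3) = 816.
Subtract solutions that violate a single cap (substitute x_i' = x_i − (cap_i+1)): x_1 ≥ 8 gives C(10,3) = 120; x_2 ≥ 8 gives C(10,3) = 120; x_3 ≥ 6 gives C(12,3) = 220; x_4 ≥ 5 gives C(13,3) = 286. Together 746.
Add back pairs where two caps are both exceeded: 0 + 4 + 10 + 4 + 10 + 35 = 63.
By inclusion–exclusion the count is 816 − 746 + 63 = 133.

133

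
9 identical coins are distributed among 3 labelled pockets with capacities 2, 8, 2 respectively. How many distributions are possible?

By stars and bars, unrestricted non-negative solutions to x_1+…+x_3 = 9 number C(9+2,2) = 55.
Subtract solutions that violate a single cap (substitute x_i' = x_i − (cap_i+1)): x_1 ≥ 3 gives C(8,2) = 28; x_2 ≥ 9 gives C(2,2) = 1; x_3 ≥ 3 gives C(8,2) = 28. Together 57.
Add back pairs where two caps are both exceeded: 0 + 10 + 0 = 10.
By inclusion–exclusion the count is 55 − 57 + 10 = 8.

8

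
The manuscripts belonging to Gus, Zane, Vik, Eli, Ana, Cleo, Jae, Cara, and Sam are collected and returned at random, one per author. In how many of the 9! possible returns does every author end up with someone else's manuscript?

133496

This is the derangement count D_9: permutations of 9 items with no fixed point.
By inclusion–exclusion this is Σ_{j=0}^{9} (−1)^j C(9,j)·(9−j)!.
Computing: 362880 − 362880 + 181440 − 60480 + 15120 − 3024 + 504 − 72 + 9 − 1 = 133496.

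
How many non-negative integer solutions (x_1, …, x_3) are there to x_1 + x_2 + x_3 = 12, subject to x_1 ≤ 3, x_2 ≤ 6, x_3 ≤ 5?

6

Without the upper bounds there are C(14,2) = 91 ways to split 12 among 3 variables.
Subtract solutions that violate a single cap (substitute x_i' = x_i − (cap_i+1)): x_1 ≥ 4 gives C(10,2) = 45; x_2 ≥ 7 gives C(7,2) = 21; x_3 ≥ 6 gives C(8,2) = 28. Together 94.
Add back pairs where two caps are both exceeded: 3 + 6 + 0 = 9.
By inclusion–exclusion the count is 91 − 94 + 9 = 6.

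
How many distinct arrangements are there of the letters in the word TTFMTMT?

The 7 letters of TTFMTMT have repeats: M appearing twice and T appearing 4 times.
So there are 7! / (4!·2!) = 105 distinguishable arrangements.

105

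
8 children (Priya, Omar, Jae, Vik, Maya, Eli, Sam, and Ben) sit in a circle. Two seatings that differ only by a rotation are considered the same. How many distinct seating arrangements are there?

Fix one person's seat to break rotational symmetry; the remaining 7 people can be arranged in (7)! = 5040 ways.

5040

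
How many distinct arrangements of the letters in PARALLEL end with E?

420

With the last slot taken by E, it remains to arrange the other 7 letters (PARALLL).
Those 7 letters have A appearing twice and L appearing 3 times, giving (7)!/(3!·2!) = 420.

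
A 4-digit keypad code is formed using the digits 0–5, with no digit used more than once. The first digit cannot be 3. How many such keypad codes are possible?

300

The first digit has 6−1 = 5 choices (anything except 3).
The remaining 3 digits are filled from the other 5 symbols without repetition: 5 × 4 × 3 = 60.
Total: 5 × 60 = 300.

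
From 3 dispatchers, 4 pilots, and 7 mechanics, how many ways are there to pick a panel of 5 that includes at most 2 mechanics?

1001

Split by how many mechanics are chosen (0 through 2).
Sum: C(7,0)·C(7,5) + C(7,1)·C(7,4) + C(7,2)·C(7,3) = 21 + 245 + 735 = 1001.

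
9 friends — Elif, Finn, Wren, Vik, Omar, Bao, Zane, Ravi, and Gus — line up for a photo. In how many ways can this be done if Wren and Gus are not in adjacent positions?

Of the 9! = 362880 arrangements, those with Wren and Gus adjacent number 2 × 8! = 80640 (treat the pair as a block with 2 internal orders).
So 362880 − 80640 = 282240 arrangements keep them apart.

282240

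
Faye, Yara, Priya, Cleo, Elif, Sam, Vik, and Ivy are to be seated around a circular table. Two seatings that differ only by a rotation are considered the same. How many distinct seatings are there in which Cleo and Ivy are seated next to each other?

1440

Treat {Cleo, Ivy} as one unit (2 internal orders) and seat the resulting 7 units around the table: (6)! circular arrangements.
So 2 × (6)! = 2 × 720 = 1440.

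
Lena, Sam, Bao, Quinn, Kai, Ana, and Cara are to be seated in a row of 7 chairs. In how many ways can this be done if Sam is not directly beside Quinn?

3600

Of the 7! = 5040 arrangements, those with Sam and Quinn adjacent number 2 × 6! = 1440 (treat the pair as a block with 2 internal orders).
Complementary counting: 5040 − 1440 = 3600.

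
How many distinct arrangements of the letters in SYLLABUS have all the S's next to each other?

2520

Treat the 2 copies of S as a single block. The multiset to arrange is then {SS, A, B, L, L, U, Y}, 7 items in all.
That gives (7)!/(2!) = 2520 arrangements.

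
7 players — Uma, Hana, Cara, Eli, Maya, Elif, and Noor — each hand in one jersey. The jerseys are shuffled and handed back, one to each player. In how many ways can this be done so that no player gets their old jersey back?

Let Aᵢ be the assignments in which player i gets their old jersey. We want the size of the complement of A₁∪…∪A_7.
By inclusion–exclusion this is Σ_{j=0}^{7} (−1)^j C(7,j)·(7−j)!.
Computing: 5040 − 5040 + 2520 − 840 + 210 − 42 + 7 − 1 = 1854.

1854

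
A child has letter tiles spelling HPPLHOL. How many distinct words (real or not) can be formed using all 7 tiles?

The 7 letters of HPPLHOL have repeats: H appearing twice, L appearing twice, and P appearing twice.
Dividing 7! = 5040 by 2!·2!·2! = 8 for the repeated letters gives 630.

630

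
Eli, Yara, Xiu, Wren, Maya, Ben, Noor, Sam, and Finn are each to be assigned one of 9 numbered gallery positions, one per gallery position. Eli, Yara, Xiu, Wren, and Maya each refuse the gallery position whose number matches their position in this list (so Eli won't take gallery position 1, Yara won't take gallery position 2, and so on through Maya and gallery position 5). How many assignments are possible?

Let Aᵢ (for 1 ≤ i ≤ 5) be the placements that put person i in their forbidden gallery position. Any j of these fix j positions, leaving (9−j)! ways to fill the rest, and there are C(5,j) ways to pick which j.
By inclusion–exclusion, the number of valid placements is Σ_{j=0}^{5} (−1)^j C(5,j)·(9−j)!.
Computing: 362880 − 201600 + 50400 − 7200 + 600 − 24 = 205056.

205056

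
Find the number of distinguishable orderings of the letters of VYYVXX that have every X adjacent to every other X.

Treat the 2 copies of X as a single block. The multiset to arrange is then {XX, V, V, Y, Y}, 5 items in all.
That gives (5)!/(2!·2!) = 30 arrangements.

30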